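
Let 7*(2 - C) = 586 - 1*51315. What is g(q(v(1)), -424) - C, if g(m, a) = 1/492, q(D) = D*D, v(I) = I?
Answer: -3566507/492 ≈ -7249.0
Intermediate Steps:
q(D) = D²
g(m, a) = 1/492
C = 7249 (C = 2 - (586 - 1*51315)/7 = 2 - (586 - 51315)/7 = 2 - ⅐*(-50729) = 2 + 7247 = 7249)
g(q(v(1)), -424) - C = 1/492 - 1*7249 = 1/492 - 7249 = -3566507/492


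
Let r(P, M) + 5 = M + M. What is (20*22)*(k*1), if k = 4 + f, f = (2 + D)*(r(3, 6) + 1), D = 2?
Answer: 15840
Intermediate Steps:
r(P, M) = -5 + 2*M (r(P, M) = -5 + (M + M) = -5 + 2*M)
f = 32 (f = (2 + 2)*((-5 + 2*6) + 1) = 4*((-5 + 12) + 1) = 4*(7 + 1) = 4*8 = 32)
k = 36 (k = 4 + 32 = 36)
(20*22)*(k*1) = (20*22)*(36*1) = 440*36 = 15840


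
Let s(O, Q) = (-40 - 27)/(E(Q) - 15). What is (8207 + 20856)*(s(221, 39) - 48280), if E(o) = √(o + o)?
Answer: -68745184255/49 + 1947221*√78/147 ≈ -1.4028e+9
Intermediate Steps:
E(o) = √2*√o (E(o) = √(2*o) = √2*√o)
s(O, Q) = -67/(-15 + √2*√Q) (s(O, Q) = (-40 - 27)/(√2*√Q - 15) = -67/(-15 + √2*√Q))
(8207 + 20856)*(s(221, 39) - 48280) = (8207 + 20856)*(-67/(-15 + √2*√39) - 48280) = 29063*(-67/(-15 + √78) - 48280) = 29063*(-48280 - 67/(-15 + √78)) = -1403161640 - 1947221/(-15 + √78)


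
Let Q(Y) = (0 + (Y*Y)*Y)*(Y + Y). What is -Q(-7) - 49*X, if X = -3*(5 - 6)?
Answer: -4949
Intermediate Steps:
X = 3 (X = -3*(-1) = 3)
Q(Y) = 2*Y**4 (Q(Y) = (0 + Y**2*Y)*(2*Y) = (0 + Y**3)*(2*Y) = Y**3*(2*Y) = 2*Y**4)
-Q(-7) - 49*X = -2*(-7)**4 - 49*3 = -2*2401 - 147 = -1*4802 - 147 = -4802 - 147 = -4949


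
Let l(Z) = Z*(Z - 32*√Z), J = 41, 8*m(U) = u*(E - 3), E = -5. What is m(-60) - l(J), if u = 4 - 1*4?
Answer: -1681 + 1312*√41 ≈ 6719.9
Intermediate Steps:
u = 0 (u = 4 - 4 = 0)
m(U) = 0 (m(U) = (0*(-5 - 3))/8 = (0*(-8))/8 = (⅛)*0 = 0)
m(-60) - l(J) = 0 - (41² - 1312*√41) = 0 - (1681 - 1312*√41) = 0 + (-1681 + 1312*√41) = -1681 + 1312*√41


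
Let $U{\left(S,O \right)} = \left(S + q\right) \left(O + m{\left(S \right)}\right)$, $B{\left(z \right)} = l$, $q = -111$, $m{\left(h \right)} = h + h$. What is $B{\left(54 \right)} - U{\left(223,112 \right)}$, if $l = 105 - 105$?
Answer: $-62496$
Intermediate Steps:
$m{\left(h \right)} = 2 h$
$l = 0$ ($l = 105 - 105 = 0$)
$B{\left(z \right)} = 0$
$U{\left(S,O \right)} = \left(-111 + S\right) \left(O + 2 S\right)$ ($U{\left(S,O \right)} = \left(S - 111\right) \left(O + 2 S\right) = \left(-111 + S\right) \left(O + 2 S\right)$)
$B{\left(54 \right)} - U{\left(223,112 \right)} = 0 - \left(\left(-222\right) 223 - 12432 + 2 \cdot 223^{2} + 112 \cdot 223\right) = 0 - \left(-49506 - 12432 + 2 \cdot 49729 + 24976\right) = 0 - \left(-49506 - 12432 + 99458 + 24976\right) = 0 - 62496 = -62496$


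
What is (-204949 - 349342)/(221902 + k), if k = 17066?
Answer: -554291/238968 ≈ -2.3195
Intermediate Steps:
(-204949 - 349342)/(221902 + k) = (-204949 - 349342)/(221902 + 17066) = -554291/238968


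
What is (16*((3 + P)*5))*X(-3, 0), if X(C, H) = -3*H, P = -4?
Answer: 0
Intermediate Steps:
(16*((3 + P)*5))*X(-3, 0) = (16*((3 - 4)*5))*(-3*0) = (16*(-1*5))*0 = (16*(-5))*0 = -80*0 = 0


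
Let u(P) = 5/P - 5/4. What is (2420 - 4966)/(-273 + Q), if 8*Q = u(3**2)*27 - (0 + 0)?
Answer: 81472/8811 ≈ 9.2466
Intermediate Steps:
u(P) = -5/4 + 5/P (u(P) = 5/P - 5*1/4 = 5/P - 5/4 = -5/4 + 5/P)
Q = -75/32 (Q = ((-5/4 + 5/(3**2))*27 - (0 + 0))/8 = ((-5/4 + 5/9)*27 - 1*0)/8 = ((-5/4 + 5*(1/9))*27 + 0)/8 = ((-5/4 + 5/9)*27 + 0)/8 = (-25/36*27 + 0)/8 = (-75/4 + 0)/8 = (1/8)*(-75/4) = -75/32 ≈ -2.3438)
(2420 - 4966)/(-273 + Q) = (2420 - 4966)/(-273 - 75/32) = -2546/(-8811/32) = -2546*(-32/8811) = 81472/8811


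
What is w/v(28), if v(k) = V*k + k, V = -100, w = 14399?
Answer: -187/36 ≈ -5.1944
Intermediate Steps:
v(k) = -99*k (v(k) = -100*k + k = -99*k)
w/v(28) = 14399/((-99*28)) = 14399/(-2772) = 14399*(-1/2772) = -187/36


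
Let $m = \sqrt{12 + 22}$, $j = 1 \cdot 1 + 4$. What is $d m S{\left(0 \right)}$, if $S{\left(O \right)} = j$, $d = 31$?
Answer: $155 \sqrt{34} \approx 903.8$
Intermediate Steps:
$j = 5$ ($j = 1 + 4 = 5$)
$m = \sqrt{34} \approx 5.8309$
$S{\left(O \right)} = 5$
$d m S{\left(0 \right)} = 31 \sqrt{34} \cdot 5 = 155 \sqrt{34}$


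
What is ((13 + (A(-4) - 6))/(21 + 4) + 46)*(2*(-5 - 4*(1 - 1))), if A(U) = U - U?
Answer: -2314/5 ≈ -462.80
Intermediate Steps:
A(U) = 0
((13 + (A(-4) - 6))/(21 + 4) + 46)*(2*(-5 - 4*(1 - 1))) = ((13 + (0 - 6))/(21 + 4) + 46)*(2*(-5 - 4*(1 - 1))) = ((13 - 6)/25 + 46)*(2*(-5 - 4*0)) = (7*(1/25) + 46)*(2*(-5 + 0)) = (7/25 + 46)*(2*(-5)) = (1157/25)*(-10) = -2314/5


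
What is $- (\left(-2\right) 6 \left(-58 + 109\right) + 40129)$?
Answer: $-39517$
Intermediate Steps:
$- (\left(-2\right) 6 \left(-58 + 109\right) + 40129) = - (\left(-12\right) 51 + 40129) = - (-612 + 40129) = \left(-1\right) 39517 = -39517$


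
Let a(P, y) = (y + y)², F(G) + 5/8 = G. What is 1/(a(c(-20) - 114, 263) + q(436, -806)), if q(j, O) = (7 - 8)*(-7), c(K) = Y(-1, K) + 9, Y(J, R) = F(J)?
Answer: 1/276683 ≈ 3.6142e-6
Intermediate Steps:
F(G) = -5/8 + G
Y(J, R) = -5/8 + J
c(K) = 59/8 (c(K) = (-5/8 - 1) + 9 = -13/8 + 9 = 59/8)
q(j, O) = 7 (q(j, O) = -1*(-7) = 7)
a(P, y) = 4*y² (a(P, y) = (2*y)² = 4*y²)
1/(a(c(-20) - 114, 263) + q(436, -806)) = 1/(4*263² + 7) = 1/(4*69169 + 7) = 1/(276676 + 7) = 1/276683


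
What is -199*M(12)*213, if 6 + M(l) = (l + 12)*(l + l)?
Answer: -24160590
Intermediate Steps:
M(l) = -6 + 2*l*(12 + l) (M(l) = -6 + (l + 12)*(l + l) = -6 + (12 + l)*(2*l) = -6 + 2*l*(12 + l))
-199*M(12)*213 = -199*(-6 + 2*12**2 + 24*12)*213 = -199*(-6 + 2*144 + 288)*213 = -199*(-6 + 288 + 288)*213 = -199*570*213 = -113430*213 = -24160590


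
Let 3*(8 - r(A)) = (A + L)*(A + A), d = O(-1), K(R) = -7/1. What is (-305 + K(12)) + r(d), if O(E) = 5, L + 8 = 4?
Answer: -922/3 ≈ -307.33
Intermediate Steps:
L = -4 (L = -8 + 4 = -4)
K(R) = -7 (K(R) = -7*1 = -7)
d = 5
r(A) = 8 - 2*A*(-4 + A)/3 (r(A) = 8 - (A - 4)*(A + A)/3 = 8 - (-4 + A)*2*A/3 = 8 - 2*A*(-4 + A)/3)
(-305 + K(12)) + r(d) = (-305 - 7) + (8 - 2/3*5**2 + (8/3)*5) = -312 + (8 - 2/3*25 + 40/3) = -312 + (8 - 50/3 + 40/3) = -312 + 14/3 = -922/3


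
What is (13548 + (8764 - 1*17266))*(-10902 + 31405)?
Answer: 103458138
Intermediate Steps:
(13548 + (8764 - 1*17266))*(-10902 + 31405) = (13548 + (8764 - 17266))*20503 = (13548 - 8502)*20503 = 5046*20503 = 103458138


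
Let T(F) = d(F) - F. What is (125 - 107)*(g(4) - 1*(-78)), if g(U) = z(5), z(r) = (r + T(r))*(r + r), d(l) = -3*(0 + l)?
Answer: -1296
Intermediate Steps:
d(l) = -3*l
T(F) = -4*F (T(F) = -3*F - F = -4*F)
z(r) = -6*r² (z(r) = (r - 4*r)*(r + r) = (-3*r)*(2*r) = -6*r²)
g(U) = -150 (g(U) = -6*5² = -6*25 = -150)
(125 - 107)*(g(4) - 1*(-78)) = (125 - 107)*(-150 - 1*(-78)) = 18*(-150 + 78) = 18*(-72) = -1296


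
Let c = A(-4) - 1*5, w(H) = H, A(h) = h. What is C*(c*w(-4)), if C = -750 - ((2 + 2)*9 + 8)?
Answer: -28584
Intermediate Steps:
c = -9 (c = -4 - 1*5 = -4 - 5 = -9)
C = -794 (C = -750 - (4*9 + 8) = -750 - (36 + 8) = -750 - 1*44 = -750 - 44 = -794)
C*(c*w(-4)) = -(-7146)*(-4) = -794*36 = -28584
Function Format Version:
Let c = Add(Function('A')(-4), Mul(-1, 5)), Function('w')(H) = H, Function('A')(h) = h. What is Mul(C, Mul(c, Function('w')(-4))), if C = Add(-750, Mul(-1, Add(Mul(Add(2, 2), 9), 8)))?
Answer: -28584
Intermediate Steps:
c = -9 (c = Add(-4, Mul(-1, 5)) = Add(-4, -5) = -9)
C = -794 (C = Add(-750, Mul(-1, Add(Mul(4, 9), 8))) = Add(-750, Mul(-1, Add(36, 8))) = Add(-750, Mul(-1, 44)) = Add(-750, -44) = -794)
Mul(C, Mul(c, Function('w')(-4))) = Mul(-794, Mul(-9, -4)) = Mul(-794, 36) = -28584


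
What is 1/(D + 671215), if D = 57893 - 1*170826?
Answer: 1/558282 ≈ 1.7912e-6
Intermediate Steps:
D = -112933 (D = 57893 - 170826 = -112933)
1/(D + 671215) = 1/(-112933 + 671215) = 1/558282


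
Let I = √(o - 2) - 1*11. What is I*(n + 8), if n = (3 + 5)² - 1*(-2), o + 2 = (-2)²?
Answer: -814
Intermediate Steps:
o = 2 (o = -2 + (-2)² = -2 + 4 = 2)
n = 66 (n = 8² + 2 = 64 + 2 = 66)
I = -11 (I = √(2 - 2) - 1*11 = √0 - 11 = 0 - 11 = -11)
I*(n + 8) = -11*(66 + 8) = -11*74 = -814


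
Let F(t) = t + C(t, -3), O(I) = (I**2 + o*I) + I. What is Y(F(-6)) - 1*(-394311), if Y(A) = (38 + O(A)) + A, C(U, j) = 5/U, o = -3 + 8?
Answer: 14196523/36 ≈ 3.9435e+5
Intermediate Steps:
o = 5
O(I) = I**2 + 6*I (O(I) = (I**2 + 5*I) + I = I**2 + 6*I)
F(t) = t + 5/t
Y(A) = 38 + A + A*(6 + A) (Y(A) = (38 + A*(6 + A)) + A = 38 + A + A*(6 + A))
Y(F(-6)) - 1*(-394311) = (38 + (-6 + 5/(-6)) + (-6 + 5/(-6))*(6 + (-6 + 5/(-6)))) - 1*(-394311) = (38 + (-6 + 5*(-1/6)) + (-6 + 5*(-1/6))*(6 + (-6 + 5*(-1/6)))) + 394311 = (38 + (-6 - 5/6) + (-6 - 5/6)*(6 + (-6 - 5/6))) + 394311 = (38 - 41/6 - 41*(6 - 41/6)/6) + 394311 = (38 - 41/6 - 41/6*(-5/6)) + 394311 = (38 - 41/6 + 205/36) + 394311 = 1327/36 + 394311 = 14196523/36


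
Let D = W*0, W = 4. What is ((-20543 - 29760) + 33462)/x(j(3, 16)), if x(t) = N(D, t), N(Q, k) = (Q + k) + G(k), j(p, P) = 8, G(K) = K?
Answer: -16841/16 ≈ -1052.6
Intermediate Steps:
D = 0 (D = 4*0 = 0)
N(Q, k) = Q + 2*k (N(Q, k) = (Q + k) + k = Q + 2*k)
x(t) = 2*t (x(t) = 0 + 2*t = 2*t)
((-20543 - 29760) + 33462)/x(j(3, 16)) = ((-20543 - 29760) + 33462)/((2*8)) = (-50303 + 33462)/16 = -16841*1/16 = -16841/16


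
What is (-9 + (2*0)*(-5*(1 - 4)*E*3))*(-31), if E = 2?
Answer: 279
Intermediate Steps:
(-9 + (2*0)*(-5*(1 - 4)*E*3))*(-31) = (-9 + (2*0)*(-5*(1 - 4)*2*3))*(-31) = (-9 + 0*(-(-15)*2*3))*(-31) = (-9 + 0*(-5*(-6)*3))*(-31) = (-9 + 0*(30*3))*(-31) = (-9 + 0*90)*(-31) = (-9 + 0)*(-31) = -9*(-31) = 279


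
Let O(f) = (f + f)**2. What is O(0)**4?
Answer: 0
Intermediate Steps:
O(f) = 4*f**2 (O(f) = (2*f)**2 = 4*f**2)
O(0)**4 = (4*0**2)**4 = (4*0)**4 = 0**4 = 0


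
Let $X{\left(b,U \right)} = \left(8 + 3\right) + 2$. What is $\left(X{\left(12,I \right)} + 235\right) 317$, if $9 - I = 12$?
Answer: $78616$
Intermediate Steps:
$I = -3$ ($I = 9 - 12 = -3$)
$X{\left(b,U \right)} = 13$ ($X{\left(b,U \right)} = 11 + 2 = 13$)
$\left(X{\left(12,I \right)} + 235\right) 317 = \left(13 + 235\right) 317 = 248 \cdot 317 = 78616$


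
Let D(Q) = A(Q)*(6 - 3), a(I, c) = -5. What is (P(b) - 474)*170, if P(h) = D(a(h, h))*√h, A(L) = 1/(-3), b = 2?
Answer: -80580 - 170*√2 ≈ -80820.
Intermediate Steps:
A(L) = -⅓
D(Q) = -1 (D(Q) = -(6 - 3)/3 = -⅓*3 = -1)
P(h) = -√h
(P(b) - 474)*170 = (-√2 - 474)*170 = (-474 - √2)*170 = -80580 - 170*√2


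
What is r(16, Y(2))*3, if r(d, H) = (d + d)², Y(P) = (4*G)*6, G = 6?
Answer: 3072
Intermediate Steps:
Y(P) = 144 (Y(P) = (4*6)*6 = 24*6 = 144)
r(d, H) = 4*d² (r(d, H) = (2*d)² = 4*d²)
r(16, Y(2))*3 = (4*16²)*3 = (4*256)*3 = 1024*3 = 3072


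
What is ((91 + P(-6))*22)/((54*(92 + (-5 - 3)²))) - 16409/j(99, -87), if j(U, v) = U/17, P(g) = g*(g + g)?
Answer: -130530281/46332 ≈ -2817.3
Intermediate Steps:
P(g) = 2*g² (P(g) = g*(2*g) = 2*g²)
j(U, v) = U/17 (j(U, v) = U*(1/17) = U/17)
((91 + P(-6))*22)/((54*(92 + (-5 - 3)²))) - 16409/j(99, -87) = ((91 + 2*(-6)²)*22)/((54*(92 + (-5 - 3)²))) - 16409/((1/17)*99) = ((91 + 2*36)*22)/((54*(92 + (-8)²))) - 16409/99/17 = ((91 + 72)*22)/((54*(92 + 64))) - 16409*17/99 = (163*22)/((54*156)) - 278953/99 = 3586/8424 - 278953/99 = 3586*(1/8424) - 278953/99 = 1793/4212 - 278953/99 = -130530281/46332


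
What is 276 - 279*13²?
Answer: -46875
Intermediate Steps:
276 - 279*13² = 276 - 279*169 = 276 - 47151 = -46875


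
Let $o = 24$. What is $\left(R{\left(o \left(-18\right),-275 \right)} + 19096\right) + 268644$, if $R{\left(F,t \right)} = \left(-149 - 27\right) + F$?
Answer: $287132$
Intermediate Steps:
$R{\left(F,t \right)} = -176 + F$
$\left(R{\left(o \left(-18\right),-275 \right)} + 19096\right) + 268644 = \left(\left(-176 + 24 \left(-18\right)\right) + 19096\right) + 268644 = \left(\left(-176 - 432\right) + 19096\right) + 268644 = \left(-608 + 19096\right) + 268644 = 18488 + 268644 = 287132$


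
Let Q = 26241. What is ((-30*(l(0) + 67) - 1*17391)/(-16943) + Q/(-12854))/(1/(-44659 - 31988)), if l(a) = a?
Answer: 14963089347423/217785322 ≈ 68706.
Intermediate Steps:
((-30*(l(0) + 67) - 1*17391)/(-16943) + Q/(-12854))/(1/(-44659 - 31988)) = ((-30*(0 + 67) - 1*17391)/(-16943) + 26241/(-12854))/(1/(-44659 - 31988)) = ((-30*67 - 17391)*(-1/16943) + 26241*(-1/12854))/(1/(-76647)) = ((-2010 - 17391)*(-1/16943) - 26241/12854)/(-1/76647) = (-19401*(-1/16943) - 26241/12854)*(-76647) = (19401/16943 - 26241/12854)*(-76647) = -195220809/217785322*(-76647) = 14963089347423/217785322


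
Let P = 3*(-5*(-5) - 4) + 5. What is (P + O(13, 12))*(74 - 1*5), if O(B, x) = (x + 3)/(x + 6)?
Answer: 9499/2 ≈ 4749.5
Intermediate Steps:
P = 68 (P = 3*(25 - 4) + 5 = 3*21 + 5 = 63 + 5 = 68)
O(B, x) = (3 + x)/(6 + x)
(P + O(13, 12))*(74 - 1*5) = (68 + (3 + 12)/(6 + 12))*(74 - 1*5) = (68 + 15/18)*(74 - 5) = (68 + (1/18)*15)*69 = (68 + ⅚)*69 = (413/6)*69 = 9499/2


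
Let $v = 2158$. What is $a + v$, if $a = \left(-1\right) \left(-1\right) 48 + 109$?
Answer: $2315$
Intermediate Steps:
$a = 157$ ($a = 1 \cdot 48 + 109 = 48 + 109 = 157$)
$a + v = 157 + 2158 = 2315$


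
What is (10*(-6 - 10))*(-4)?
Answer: 640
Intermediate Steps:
(10*(-6 - 10))*(-4) = (10*(-16))*(-4) = -160*(-4) = 640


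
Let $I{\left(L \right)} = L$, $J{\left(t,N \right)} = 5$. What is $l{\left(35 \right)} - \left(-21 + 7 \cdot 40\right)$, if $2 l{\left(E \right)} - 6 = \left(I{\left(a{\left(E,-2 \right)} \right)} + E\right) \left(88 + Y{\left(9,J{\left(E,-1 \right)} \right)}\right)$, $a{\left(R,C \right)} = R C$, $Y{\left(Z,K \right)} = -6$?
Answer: $-1691$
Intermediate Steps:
$a{\left(R,C \right)} = C R$
$l{\left(E \right)} = 3 - 41 E$ ($l{\left(E \right)} = 3 + \frac{\left(- 2 E + E\right) \left(88 - 6\right)}{2} = 3 + \frac{- E 82}{2} = 3 + \frac{\left(-82\right) E}{2} = 3 - 41 E$)
$l{\left(35 \right)} - \left(-21 + 7 \cdot 40\right) = \left(3 - 1435\right) - \left(-21 + 7 \cdot 40\right) = \left(3 - 1435\right) - \left(-21 + 280\right) = -1432 - 259 = -1691$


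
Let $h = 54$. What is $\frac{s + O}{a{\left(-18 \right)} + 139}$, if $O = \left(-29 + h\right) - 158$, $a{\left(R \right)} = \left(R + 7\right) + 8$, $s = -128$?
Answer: $- \frac{261}{136} \approx -1.9191$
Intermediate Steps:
$a{\left(R \right)} = 15 + R$ ($a{\left(R \right)} = \left(7 + R\right) + 8 = 15 + R$)
$O = -133$ ($O = \left(-29 + 54\right) - 158 = 25 - 158 = -133$)
$\frac{s + O}{a{\left(-18 \right)} + 139} = \frac{-128 - 133}{\left(15 - 18\right) + 139} = - \frac{261}{-3 + 139} = - \frac{261}{136}$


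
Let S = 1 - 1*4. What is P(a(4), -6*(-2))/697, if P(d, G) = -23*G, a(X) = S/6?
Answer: -276/697 ≈ -0.39598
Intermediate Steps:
S = -3 (S = 1 - 4 = -3)
a(X) = -½ (a(X) = -3/6 = -3*⅙ = -½)
P(a(4), -6*(-2))/697 = -(-138)*(-2)/697 = -23*12*(1/697) = -276*1/697 = -276/697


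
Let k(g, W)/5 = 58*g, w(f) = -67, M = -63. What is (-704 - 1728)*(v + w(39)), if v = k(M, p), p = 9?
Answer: 44595584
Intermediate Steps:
k(g, W) = 290*g (k(g, W) = 5*(58*g) = 290*g)
v = -18270 (v = 290*(-63) = -18270)
(-704 - 1728)*(v + w(39)) = (-704 - 1728)*(-18270 - 67) = -2432*(-18337) = 44595584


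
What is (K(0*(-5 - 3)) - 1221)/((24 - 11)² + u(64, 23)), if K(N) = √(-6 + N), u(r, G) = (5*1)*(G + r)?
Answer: -1221/604 + I*√6/604 ≈ -2.0215 + 0.0040554*I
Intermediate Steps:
u(r, G) = 5*G + 5*r (u(r, G) = 5*(G + r) = 5*G + 5*r)
(K(0*(-5 - 3)) - 1221)/((24 - 11)² + u(64, 23)) = (√(-6 + 0*(-5 - 3)) - 1221)/((24 - 11)² + (5*23 + 5*64)) = (√(-6 + 0*(-8)) - 1221)/(13² + (115 + 320)) = (√(-6 + 0) - 1221)/(169 + 435) = (√(-6) - 1221)/604 = (I*√6 - 1221)*(1/604) = (-1221 + I*√6)*(1/604) = -1221/604 + I*√6/604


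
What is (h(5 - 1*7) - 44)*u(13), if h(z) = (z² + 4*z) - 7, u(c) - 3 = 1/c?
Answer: -2200/13 ≈ -169.23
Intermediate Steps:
u(c) = 3 + 1/c
h(z) = -7 + z² + 4*z
(h(5 - 1*7) - 44)*u(13) = ((-7 + (5 - 1*7)² + 4*(5 - 1*7)) - 44)*(3 + 1/13) = ((-7 + (5 - 7)² + 4*(5 - 7)) - 44)*(3 + 1/13) = ((-7 + (-2)² + 4*(-2)) - 44)*(40/13) = ((-7 + 4 - 8) - 44)*(40/13) = (-11 - 44)*(40/13) = -55*40/13 = -2200/13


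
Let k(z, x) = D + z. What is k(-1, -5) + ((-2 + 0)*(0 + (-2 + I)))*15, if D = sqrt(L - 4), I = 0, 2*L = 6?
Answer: 59 + I ≈ 59.0 + 1.0*I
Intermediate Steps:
L = 3 (L = (1/2)*6 = 3)
D = I (D = sqrt(3 - 4) = sqrt(-1) = I ≈ 1.0*I)
k(z, x) = I + z
k(-1, -5) + ((-2 + 0)*(0 + (-2 + I)))*15 = (I - 1) + ((-2 + 0)*(0 + (-2 + 0)))*15 = (-1 + I) - 2*(0 - 2)*15 = (-1 + I) - 2*(-2)*15 = (-1 + I) + 4*15 = (-1 + I) + 60 = 59 + I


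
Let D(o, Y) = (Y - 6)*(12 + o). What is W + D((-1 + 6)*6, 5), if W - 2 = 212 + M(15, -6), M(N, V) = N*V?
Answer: 82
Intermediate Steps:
D(o, Y) = (-6 + Y)*(12 + o)
W = 124 (W = 2 + (212 + 15*(-6)) = 2 + (212 - 90) = 2 + 122 = 124)
W + D((-1 + 6)*6, 5) = 124 + (-72 - 6*(-1 + 6)*6 + 12*5 + 5*((-1 + 6)*6)) = 124 + (-72 - 30*6 + 60 + 5*(5*6)) = 124 + (-72 - 6*30 + 60 + 5*30) = 124 + (-72 - 180 + 60 + 150) = 124 - 42 = 82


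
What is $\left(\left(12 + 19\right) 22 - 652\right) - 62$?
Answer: $-32$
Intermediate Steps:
$\left(\left(12 + 19\right) 22 - 652\right) - 62 = \left(31 \cdot 22 - 652\right) - 62 = \left(682 - 652\right) - 62 = 30 - 62 = -32$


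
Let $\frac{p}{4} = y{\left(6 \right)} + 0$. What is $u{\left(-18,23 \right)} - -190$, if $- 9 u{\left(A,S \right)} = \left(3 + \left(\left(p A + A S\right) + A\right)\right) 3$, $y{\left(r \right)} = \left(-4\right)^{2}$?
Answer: $717$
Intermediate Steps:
$y{\left(r \right)} = 16$
$p = 64$ ($p = 4 \left(16 + 0\right) = 4 \cdot 16 = 64$)
$u{\left(A,S \right)} = -1 - \frac{65 A}{3} - \frac{A S}{3}$ ($u{\left(A,S \right)} = - \frac{\left(3 + \left(\left(64 A + A S\right) + A\right)\right) 3}{9} = - \frac{\left(3 + \left(65 A + A S\right)\right) 3}{9} = - \frac{\left(3 + 65 A + A S\right) 3}{9} = - \frac{9 + 195 A + 3 A S}{9} = -1 - \frac{65 A}{3} - \frac{A S}{3}$)
$u{\left(-18,23 \right)} - -190 = \left(-1 - -390 - \left(-6\right) 23\right) - -190 = \left(-1 + 390 + 138\right) + 190 = 527 + 190 = 717$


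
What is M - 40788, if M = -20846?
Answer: -61634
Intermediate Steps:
M - 40788 = -20846 - 40788 = -61634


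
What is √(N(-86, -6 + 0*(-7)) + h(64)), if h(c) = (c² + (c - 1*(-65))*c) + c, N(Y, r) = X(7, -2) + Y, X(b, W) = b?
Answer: 13*√73 ≈ 111.07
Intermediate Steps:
N(Y, r) = 7 + Y
h(c) = c + c² + c*(65 + c) (h(c) = (c² + (c + 65)*c) + c = (c² + (65 + c)*c) + c = (c² + c*(65 + c)) + c = c + c² + c*(65 + c))
√(N(-86, -6 + 0*(-7)) + h(64)) = √((7 - 86) + 2*64*(33 + 64)) = √(-79 + 2*64*97) = √(-79 + 12416) = √12337 = 13*√73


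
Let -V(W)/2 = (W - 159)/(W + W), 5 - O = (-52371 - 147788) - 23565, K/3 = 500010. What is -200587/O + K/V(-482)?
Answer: -161759430697607/143410289 ≈ -1.1279e+6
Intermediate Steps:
K = 1500030 (K = 3*500010 = 1500030)
O = 223729 (O = 5 - ((-52371 - 147788) - 23565) = 5 - (-200159 - 23565) = 5 - 1*(-223724) = 5 + 223724 = 223729)
V(W) = -(-159 + W)/W (V(W) = -2*(W - 159)/(W + W) = -2*(-159 + W)/(2*W) = -2*(-159 + W)*1/(2*W) = -(-159 + W)/W)
-200587/O + K/V(-482) = -200587/223729 + 1500030/(((159 - 1*(-482))/(-482))) = -200587*1/223729 + 1500030/((-(159 + 482)/482)) = -200587/223729 + 1500030/((-1/482*641)) = -200587/223729 + 1500030/(-641/482) = -200587/223729 + 1500030*(-482/641) = -200587/223729 - 723014460/641 = -161759430697607/143410289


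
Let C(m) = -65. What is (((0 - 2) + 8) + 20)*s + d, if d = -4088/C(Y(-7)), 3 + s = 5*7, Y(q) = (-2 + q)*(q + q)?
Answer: 58168/65 ≈ 894.89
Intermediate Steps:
Y(q) = 2*q*(-2 + q) (Y(q) = (-2 + q)*(2*q) = 2*q*(-2 + q))
s = 32 (s = -3 + 5*7 = -3 + 35 = 32)
d = 4088/65 (d = -4088/(-65) = -4088*(-1/65) = 4088/65 ≈ 62.892)
(((0 - 2) + 8) + 20)*s + d = (((0 - 2) + 8) + 20)*32 + 4088/65 = ((-2 + 8) + 20)*32 + 4088/65 = (6 + 20)*32 + 4088/65 = 26*32 + 4088/65 = 832 + 4088/65 = 58168/65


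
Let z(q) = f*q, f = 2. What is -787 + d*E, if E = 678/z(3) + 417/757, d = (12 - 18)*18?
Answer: -9879223/757 ≈ -13051.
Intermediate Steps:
z(q) = 2*q
d = -108 (d = -6*18 = -108)
E = 85958/757 (E = 678/((2*3)) + 417/757 = 678/6 + 417*(1/757) = 678*(1/6) + 417/757 = 113 + 417/757 = 85958/757 ≈ 113.55)
-787 + d*E = -787 - 108*85958/757 = -787 - 9283464/757 = -9879223/757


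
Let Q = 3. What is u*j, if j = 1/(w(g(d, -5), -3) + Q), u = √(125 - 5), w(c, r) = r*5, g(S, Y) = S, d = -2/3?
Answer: -√30/6 ≈ -0.91287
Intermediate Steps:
d = -⅔ (d = -2*⅓ = -⅔ ≈ -0.66667)
w(c, r) = 5*r
u = 2*√30 (u = √120 = 2*√30 ≈ 10.954)
j = -1/12 (j = 1/(5*(-3) + 3) = 1/(-15 + 3) = 1/(-12) = -1/12 ≈ -0.083333)
u*j = (2*√30)*(-1/12) = -√30/6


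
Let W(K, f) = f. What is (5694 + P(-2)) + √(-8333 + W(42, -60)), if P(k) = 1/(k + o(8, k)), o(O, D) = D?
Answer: 22775/4 + I*√8393 ≈ 5693.8 + 91.613*I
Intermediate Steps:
P(k) = 1/(2*k) (P(k) = 1/(k + k) = 1/(2*k))
(5694 + P(-2)) + √(-8333 + W(42, -60)) = (5694 + (½)/(-2)) + √(-8333 - 60) = (5694 + (½)*(-½)) + √(-8393) = (5694 - ¼) + I*√8393 = 22775/4 + I*√8393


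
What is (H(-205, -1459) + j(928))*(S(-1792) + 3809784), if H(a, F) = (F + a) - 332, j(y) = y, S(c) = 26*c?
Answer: -4019089056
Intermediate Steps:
H(a, F) = -332 + F + a
(H(-205, -1459) + j(928))*(S(-1792) + 3809784) = ((-332 - 1459 - 205) + 928)*(26*(-1792) + 3809784) = (-1996 + 928)*(-46592 + 3809784) = -1068*3763192 = -4019089056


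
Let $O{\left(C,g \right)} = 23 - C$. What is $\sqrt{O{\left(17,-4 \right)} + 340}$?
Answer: $\sqrt{346} \approx 18.601$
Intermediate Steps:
$\sqrt{O{\left(17,-4 \right)} + 340} = \sqrt{\left(23 - 17\right) + 340} = \sqrt{6 + 340} = \sqrt{346}$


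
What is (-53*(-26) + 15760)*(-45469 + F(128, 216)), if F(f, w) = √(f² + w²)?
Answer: -779247722 + 137104*√985 ≈ -7.7494e+8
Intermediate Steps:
(-53*(-26) + 15760)*(-45469 + F(128, 216)) = (-53*(-26) + 15760)*(-45469 + √(128² + 216²)) = (1378 + 15760)*(-45469 + √(16384 + 46656)) = 17138*(-45469 + √63040) = 17138*(-45469 + 8*√985) = -779247722 + 137104*√985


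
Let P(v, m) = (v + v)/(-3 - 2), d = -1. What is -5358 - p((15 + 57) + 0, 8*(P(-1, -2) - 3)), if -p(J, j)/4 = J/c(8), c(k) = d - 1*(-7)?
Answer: -5310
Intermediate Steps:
P(v, m) = -2*v/5 (P(v, m) = (2*v)/(-5) = (2*v)*(-1/5) = -2*v/5)
c(k) = 6 (c(k) = -1 - 1*(-7) = -1 + 7 = 6)
p(J, j) = -2*J/3 (p(J, j) = -4*J/6 = -2*J/3)
-5358 - p((15 + 57) + 0, 8*(P(-1, -2) - 3)) = -5358 - (-2)*((15 + 57) + 0)/3 = -5358 - (-2)*(72 + 0)/3 = -5358 - (-2)*72/3 = -5358 - 1*(-48) = -5358 + 48 = -5310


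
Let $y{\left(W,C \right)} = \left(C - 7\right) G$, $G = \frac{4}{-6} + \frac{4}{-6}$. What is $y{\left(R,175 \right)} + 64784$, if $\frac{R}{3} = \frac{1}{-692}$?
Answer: $64560$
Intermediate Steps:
$R = - \frac{3}{692}$ ($R = \frac{3}{-692} = 3 \left(- \frac{1}{692}\right) = - \frac{3}{692} \approx -0.0043353$)
$G = - \frac{4}{3}$ ($G = 4 \left(- \frac{1}{6}\right) + 4 \left(- \frac{1}{6}\right) = - \frac{2}{3} - \frac{2}{3} = - \frac{4}{3} \approx -1.3333$)
$y{\left(W,C \right)} = \frac{28}{3} - \frac{4 C}{3}$ ($y{\left(W,C \right)} = \left(C - 7\right) \left(- \frac{4}{3}\right) = \left(-7 + C\right) \left(- \frac{4}{3}\right) = \frac{28}{3} - \frac{4 C}{3}$)
$y{\left(R,175 \right)} + 64784 = \left(\frac{28}{3} - \frac{700}{3}\right) + 64784 = -224 + 64784 = 64560$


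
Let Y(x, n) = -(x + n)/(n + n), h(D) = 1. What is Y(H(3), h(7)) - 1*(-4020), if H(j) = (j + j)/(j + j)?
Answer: 4019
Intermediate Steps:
H(j) = 1 (H(j) = (2*j)/((2*j)) = (2*j)*(1/(2*j)) = 1)
Y(x, n) = -(n + x)/(2*n)
Y(H(3), h(7)) - 1*(-4020) = (½)*(-1*1 - 1*1)/1 - 1*(-4020) = (½)*1*(-1 - 1) + 4020 = (½)*1*(-2) + 4020 = -1 + 4020 = 4019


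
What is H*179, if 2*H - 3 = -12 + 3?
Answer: -537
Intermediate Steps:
H = -3 (H = 3/2 + (-12 + 3)/2 = 3/2 + (1/2)*(-9) = 3/2 - 9/2 = -3)
H*179 = -3*179 = -537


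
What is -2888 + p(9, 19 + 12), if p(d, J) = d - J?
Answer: -2910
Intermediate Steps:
-2888 + p(9, 19 + 12) = -2888 + (9 - (19 + 12)) = -2888 + (9 - 1*31) = -2888 + (9 - 31) = -2888 - 22 = -2910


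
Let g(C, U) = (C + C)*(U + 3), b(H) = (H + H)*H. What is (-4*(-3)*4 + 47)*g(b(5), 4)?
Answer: 66500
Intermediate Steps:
b(H) = 2*H**2 (b(H) = (2*H)*H = 2*H**2)
g(C, U) = 2*C*(3 + U) (g(C, U) = (2*C)*(3 + U) = 2*C*(3 + U))
(-4*(-3)*4 + 47)*g(b(5), 4) = (-4*(-3)*4 + 47)*(2*(2*5**2)*(3 + 4)) = (12*4 + 47)*(2*(2*25)*7) = (48 + 47)*(2*50*7) = 95*700 = 66500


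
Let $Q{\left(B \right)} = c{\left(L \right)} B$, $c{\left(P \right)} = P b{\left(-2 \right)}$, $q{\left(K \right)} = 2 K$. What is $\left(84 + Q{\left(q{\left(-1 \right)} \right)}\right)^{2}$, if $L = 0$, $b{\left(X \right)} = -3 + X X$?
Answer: $7056$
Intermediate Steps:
$b{\left(X \right)} = -3 + X^{2}$
$c{\left(P \right)} = P$ ($c{\left(P \right)} = P \left(-3 + \left(-2\right)^{2}\right) = P \left(-3 + 4\right) = P 1 = P$)
$Q{\left(B \right)} = 0$ ($Q{\left(B \right)} = 0 B = 0$)
$\left(84 + Q{\left(q{\left(-1 \right)} \right)}\right)^{2} = \left(84 + 0\right)^{2} = 84^{2} = 7056$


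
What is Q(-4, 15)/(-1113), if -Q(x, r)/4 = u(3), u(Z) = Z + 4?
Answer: 4/159 ≈ 0.025157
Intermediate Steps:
u(Z) = 4 + Z
Q(x, r) = -28 (Q(x, r) = -4*(4 + 3) = -4*7 = -28)
Q(-4, 15)/(-1113) = -28/(-1113) = -28*(-1/1113) = 4/159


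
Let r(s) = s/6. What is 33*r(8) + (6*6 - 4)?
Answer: 76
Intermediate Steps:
r(s) = s/6 (r(s) = s*(⅙) = s/6)
33*r(8) + (6*6 - 4) = 33*((⅙)*8) + (6*6 - 4) = 33*(4/3) + (36 - 4) = 44 + 32 = 76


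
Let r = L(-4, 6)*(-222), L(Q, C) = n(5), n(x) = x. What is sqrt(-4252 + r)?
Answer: I*sqrt(5362) ≈ 73.226*I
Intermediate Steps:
L(Q, C) = 5
r = -1110 (r = 5*(-222) = -1110)
sqrt(-4252 + r) = sqrt(-4252 - 1110) = sqrt(-5362) = I*sqrt(5362)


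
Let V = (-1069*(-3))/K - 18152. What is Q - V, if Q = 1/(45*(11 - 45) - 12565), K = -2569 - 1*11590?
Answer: 3622659886466/199571105 ≈ 18152.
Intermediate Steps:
K = -14159 (K = -2569 - 11590 = -14159)
Q = -1/14095 (Q = 1/(45*(-34) - 12565) = 1/(-1530 - 12565) = 1/(-14095) = -1/14095 ≈ -7.0947e-5)
V = -257017375/14159 (V = -1069*(-3)/(-14159) - 18152 = 3207*(-1/14159) - 18152 = -3207/14159 - 18152 = -257017375/14159 ≈ -18152.)
Q - V = -1/14095 - 1*(-257017375/14159) = -1/14095 + 257017375/14159 = 3622659886466/199571105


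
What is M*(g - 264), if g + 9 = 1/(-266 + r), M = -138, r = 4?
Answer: 4935363/131 ≈ 37675.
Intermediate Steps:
g = -2359/262 (g = -9 + 1/(-266 + 4) = -9 + 1/(-262) = -9 - 1/262 = -2359/262 ≈ -9.0038)
M*(g - 264) = -138*(-2359/262 - 264) = -138*(-71527/262) = 4935363/131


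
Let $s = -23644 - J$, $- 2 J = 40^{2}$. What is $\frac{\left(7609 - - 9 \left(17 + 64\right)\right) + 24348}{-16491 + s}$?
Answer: $- \frac{32686}{39335} \approx -0.83097$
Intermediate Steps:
$J = -800$ ($J = - \frac{40^{2}}{2} = \left(- \frac{1}{2}\right) 1600 = -800$)
$s = -22844$ ($s = -23644 - -800 = -23644 + 800 = -22844$)
$\frac{\left(7609 - - 9 \left(17 + 64\right)\right) + 24348}{-16491 + s} = \frac{\left(7609 - - 9 \left(17 + 64\right)\right) + 24348}{-16491 - 22844} = \frac{\left(7609 - \left(-9\right) 81\right) + 24348}{-39335} = \left(\left(7609 - -729\right) + 24348\right) \left(- \frac{1}{39335}\right) = \left(\left(7609 + 729\right) + 24348\right) \left(- \frac{1}{39335}\right) = \left(8338 + 24348\right) \left(- \frac{1}{39335}\right) = 32686 \left(- \frac{1}{39335}\right) = - \frac{32686}{39335}$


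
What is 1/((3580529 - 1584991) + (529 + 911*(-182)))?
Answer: 1/1830265 ≈ 5.4637e-7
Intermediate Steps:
1/((3580529 - 1584991) + (529 + 911*(-182))) = 1/(1995538 + (529 - 165802)) = 1/(1995538 - 165273) = 1/1830265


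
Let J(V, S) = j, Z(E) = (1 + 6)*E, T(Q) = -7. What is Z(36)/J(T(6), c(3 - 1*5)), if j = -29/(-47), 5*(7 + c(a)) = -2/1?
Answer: 11844/29 ≈ 408.41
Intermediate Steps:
c(a) = -37/5 (c(a) = -7 + (-2/1)/5 = -7 + (-2*1)/5 = -7 + (⅕)*(-2) = -7 - ⅖ = -37/5)
Z(E) = 7*E
j = 29/47 (j = -29*(-1/47) = 29/47 ≈ 0.61702)
J(V, S) = 29/47
Z(36)/J(T(6), c(3 - 1*5)) = (7*36)/(29/47) = 252*(47/29) = 11844/29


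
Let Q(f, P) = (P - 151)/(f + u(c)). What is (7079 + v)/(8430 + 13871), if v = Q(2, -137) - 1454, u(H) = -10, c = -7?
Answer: 5661/22301 ≈ 0.25385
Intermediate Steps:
Q(f, P) = (-151 + P)/(-10 + f) (Q(f, P) = (P - 151)/(f - 10) = (-151 + P)/(-10 + f))
v = -1418 (v = (-151 - 137)/(-10 + 2) - 1454 = -288/(-8) - 1454 = -1/8*(-288) - 1454 = 36 - 1454 = -1418)
(7079 + v)/(8430 + 13871) = (7079 - 1418)/(8430 + 13871) = 5661/22301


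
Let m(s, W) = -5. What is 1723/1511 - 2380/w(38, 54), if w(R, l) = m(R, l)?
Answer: 720959/1511 ≈ 477.14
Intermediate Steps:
w(R, l) = -5
1723/1511 - 2380/w(38, 54) = 1723/1511 - 2380/(-5) = 1723*(1/1511) - 2380*(-⅕) = 1723/1511 + 476 = 720959/1511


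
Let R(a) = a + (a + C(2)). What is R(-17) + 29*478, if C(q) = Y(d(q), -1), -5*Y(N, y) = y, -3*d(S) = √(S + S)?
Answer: 69141/5 ≈ 13828.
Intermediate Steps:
d(S) = -√2*√S/3 (d(S) = -√(S + S)/3 = -√2*√S/3)
Y(N, y) = -y/5
C(q) = ⅕ (C(q) = -⅕*(-1) = ⅕)
R(a) = ⅕ + 2*a (R(a) = a + (a + ⅕) = a + (⅕ + a) = ⅕ + 2*a)
R(-17) + 29*478 = (⅕ + 2*(-17)) + 29*478 = (⅕ - 34) + 13862 = -169/5 + 13862 = 69141/5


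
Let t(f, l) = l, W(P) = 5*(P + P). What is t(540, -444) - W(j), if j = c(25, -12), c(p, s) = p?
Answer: -694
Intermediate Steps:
j = 25
W(P) = 10*P (W(P) = 5*(2*P) = 10*P)
t(540, -444) - W(j) = -444 - 10*25 = -444 - 1*250 = -444 - 250 = -694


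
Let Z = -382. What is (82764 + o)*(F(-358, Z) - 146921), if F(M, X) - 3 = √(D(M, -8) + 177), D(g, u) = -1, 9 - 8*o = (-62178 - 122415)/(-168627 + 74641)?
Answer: -4571347672197267/375944 + 62229919713*√11/187972 ≈ -1.2159e+10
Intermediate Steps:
o = 661281/751888 (o = 9/8 - (-62178 - 122415)/(8*(-168627 + 74641)) = 9/8 - (-184593)/(8*(-93986)) = 9/8 - (-184593)*(-1)/(8*93986) = 9/8 - ⅛*184593/93986 = 9/8 - 184593/751888 = 661281/751888 ≈ 0.87949)
F(M, X) = 3 + 4*√11 (F(M, X) = 3 + √(-1 + 177) = 3 + √176 = 3 + 4*√11)
(82764 + o)*(F(-358, Z) - 146921) = (82764 + 661281/751888)*((3 + 4*√11) - 146921) = 62229919713*(-146918 + 4*√11)/751888 = -4571347672197267/375944 + 62229919713*√11/187972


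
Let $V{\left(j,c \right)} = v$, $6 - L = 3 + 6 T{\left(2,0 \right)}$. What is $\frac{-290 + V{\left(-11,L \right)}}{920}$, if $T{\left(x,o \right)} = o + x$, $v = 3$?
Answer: $- \frac{287}{920} \approx -0.31196$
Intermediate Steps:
$L = -9$ ($L = 6 - \left(3 + 6 \left(0 + 2\right)\right) = 6 - \left(3 + 6 \cdot 2\right) = 6 - \left(3 + 12\right) = 6 - 15 = -9$)
$V{\left(j,c \right)} = 3$
$\frac{-290 + V{\left(-11,L \right)}}{920} = \frac{-290 + 3}{920} = \left(-287\right) \frac{1}{920} = - \frac{287}{920}$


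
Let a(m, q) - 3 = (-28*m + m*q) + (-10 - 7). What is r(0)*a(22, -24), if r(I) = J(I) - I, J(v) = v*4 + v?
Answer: 0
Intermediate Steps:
a(m, q) = -14 - 28*m + m*q (a(m, q) = 3 + ((-28*m + m*q) + (-10 - 7)) = 3 + ((-28*m + m*q) - 17) = 3 + (-17 - 28*m + m*q) = -14 - 28*m + m*q)
J(v) = 5*v (J(v) = 4*v + v = 5*v)
r(I) = 4*I (r(I) = 5*I - I = 4*I)
r(0)*a(22, -24) = (4*0)*(-14 - 28*22 + 22*(-24)) = 0*(-14 - 616 - 528) = 0*(-1158) = 0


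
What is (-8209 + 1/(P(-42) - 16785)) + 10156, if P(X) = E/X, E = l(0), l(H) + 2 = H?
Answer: 686286327/352484 ≈ 1947.0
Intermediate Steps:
l(H) = -2 + H
E = -2 (E = -2 + 0 = -2)
P(X) = -2/X
(-8209 + 1/(P(-42) - 16785)) + 10156 = (-8209 + 1/(-2/(-42) - 16785)) + 10156 = (-8209 + 1/(-2*(-1/42) - 16785)) + 10156 = (-8209 + 1/(1/21 - 16785)) + 10156 = (-8209 + 1/(-352484/21)) + 10156 = (-8209 - 21/352484) + 10156 = -2893541177/352484 + 10156 = 686286327/352484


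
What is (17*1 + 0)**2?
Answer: 289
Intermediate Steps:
(17*1 + 0)**2 = (17 + 0)**2 = 17**2 = 289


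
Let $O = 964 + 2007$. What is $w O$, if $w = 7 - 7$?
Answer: $0$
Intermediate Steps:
$w = 0$ ($w = 7 - 7 = 0$)
$O = 2971$
$w O = 0 \cdot 2971 = 0$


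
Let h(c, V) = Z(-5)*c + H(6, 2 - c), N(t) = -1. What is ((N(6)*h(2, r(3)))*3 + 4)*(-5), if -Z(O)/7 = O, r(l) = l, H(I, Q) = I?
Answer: 1120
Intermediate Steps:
Z(O) = -7*O
h(c, V) = 6 + 35*c (h(c, V) = (-7*(-5))*c + 6 = 35*c + 6 = 6 + 35*c)
((N(6)*h(2, r(3)))*3 + 4)*(-5) = (-(6 + 35*2)*3 + 4)*(-5) = (-(6 + 70)*3 + 4)*(-5) = (-1*76*3 + 4)*(-5) = (-76*3 + 4)*(-5) = (-228 + 4)*(-5) = -224*(-5) = 1120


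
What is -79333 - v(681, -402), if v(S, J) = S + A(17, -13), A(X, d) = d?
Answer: -80001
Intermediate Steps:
v(S, J) = -13 + S (v(S, J) = S - 13 = -13 + S)
-79333 - v(681, -402) = -79333 - (-13 + 681) = -79333 - 1*668 = -79333 - 668 = -80001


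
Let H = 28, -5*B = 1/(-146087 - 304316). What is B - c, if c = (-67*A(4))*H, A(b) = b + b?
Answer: 33798241121/2252015 ≈ 15008.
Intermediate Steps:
B = 1/2252015 (B = -1/(5*(-146087 - 304316)) = -⅕/(-450403) = -⅕*(-1/450403) = 1/2252015 ≈ 4.4405e-7)
A(b) = 2*b
c = -15008 (c = -134*4*28 = -67*8*28 = -536*28 = -15008)
B - c = 1/2252015 - 1*(-15008) = 1/2252015 + 15008 = 33798241121/2252015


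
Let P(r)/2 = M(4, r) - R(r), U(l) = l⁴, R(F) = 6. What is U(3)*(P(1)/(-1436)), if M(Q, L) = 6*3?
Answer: -486/359 ≈ -1.3538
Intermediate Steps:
M(Q, L) = 18
P(r) = 24 (P(r) = 2*(18 - 1*6) = 2*(18 - 6) = 2*12 = 24)
U(3)*(P(1)/(-1436)) = 3⁴*(24/(-1436)) = 81*(24*(-1/1436)) = 81*(-6/359) = -486/359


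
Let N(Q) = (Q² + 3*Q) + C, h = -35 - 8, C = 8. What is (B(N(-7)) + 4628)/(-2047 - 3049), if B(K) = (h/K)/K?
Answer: -122405/134784 ≈ -0.90816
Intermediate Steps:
h = -43
N(Q) = 8 + Q² + 3*Q (N(Q) = (Q² + 3*Q) + 8 = 8 + Q² + 3*Q)
B(K) = -43/K² (B(K) = (-43/K)/K = -43/K²)
(B(N(-7)) + 4628)/(-2047 - 3049) = (-43/(8 + (-7)² + 3*(-7))² + 4628)/(-2047 - 3049) = (-43/(8 + 49 - 21)² + 4628)/(-5096) = (-43/36² + 4628)*(-1/5096) = (-43*1/1296 + 4628)*(-1/5096) = (-43/1296 + 4628)*(-1/5096) = (5997845/1296)*(-1/5096) = -122405/134784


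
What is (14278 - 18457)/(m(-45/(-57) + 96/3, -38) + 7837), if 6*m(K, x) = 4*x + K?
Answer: -52934/99017 ≈ -0.53460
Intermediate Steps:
m(K, x) = K/6 + 2*x/3 (m(K, x) = (4*x + K)/6 = (K + 4*x)/6 = K/6 + 2*x/3)
(14278 - 18457)/(m(-45/(-57) + 96/3, -38) + 7837) = (14278 - 18457)/(((-45/(-57) + 96/3)/6 + (⅔)*(-38)) + 7837) = -4179/(((-45*(-1/57) + 96*(⅓))/6 - 76/3) + 7837) = -4179/(((15/19 + 32)/6 - 76/3) + 7837) = -4179/(((⅙)*(623/19) - 76/3) + 7837) = -4179/((623/114 - 76/3) + 7837) = -4179/(-755/38 + 7837) = -4179/297051/38 = -4179*38/297051 = -52934/99017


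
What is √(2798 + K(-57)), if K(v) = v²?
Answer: √6047 ≈ 77.762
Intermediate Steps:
√(2798 + K(-57)) = √(2798 + (-57)²) = √(2798 + 3249) = √6047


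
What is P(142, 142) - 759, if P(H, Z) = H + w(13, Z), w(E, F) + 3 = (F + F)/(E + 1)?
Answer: -4198/7 ≈ -599.71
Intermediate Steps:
w(E, F) = -3 + 2*F/(1 + E) (w(E, F) = -3 + (F + F)/(E + 1) = -3 + (2*F)/(1 + E) = -3 + 2*F/(1 + E))
P(H, Z) = -3 + H + Z/7 (P(H, Z) = H + (-3 - 3*13 + 2*Z)/(1 + 13) = H + (-3 - 39 + 2*Z)/14 = H + (-42 + 2*Z)/14 = H + (-3 + Z/7) = -3 + H + Z/7)
P(142, 142) - 759 = (-3 + 142 + (⅐)*142) - 759 = (-3 + 142 + 142/7) - 759 = 1115/7 - 759 = -4198/7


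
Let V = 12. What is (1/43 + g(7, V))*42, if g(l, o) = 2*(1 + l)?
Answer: 28938/43 ≈ 672.98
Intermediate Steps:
g(l, o) = 2 + 2*l
(1/43 + g(7, V))*42 = (1/43 + (2 + 2*7))*42 = (1/43 + (2 + 14))*42 = (1/43 + 16)*42 = (689/43)*42 = 28938/43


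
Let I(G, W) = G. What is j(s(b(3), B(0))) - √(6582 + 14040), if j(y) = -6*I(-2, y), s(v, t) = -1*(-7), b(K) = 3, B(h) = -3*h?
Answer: 12 - √20622 ≈ -131.60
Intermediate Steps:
s(v, t) = 7
j(y) = 12 (j(y) = -6*(-2) = 12)
j(s(b(3), B(0))) - √(6582 + 14040) = 12 - √(6582 + 14040) = 12 - √20622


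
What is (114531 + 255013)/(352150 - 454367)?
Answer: -369544/102217 ≈ -3.6153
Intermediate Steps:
(114531 + 255013)/(352150 - 454367) = 369544/(-102217) = 369544*(-1/102217) = -369544/102217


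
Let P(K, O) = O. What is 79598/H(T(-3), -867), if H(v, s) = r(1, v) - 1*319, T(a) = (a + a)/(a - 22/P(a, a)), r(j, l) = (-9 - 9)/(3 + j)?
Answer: -159196/647 ≈ -246.05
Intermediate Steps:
r(j, l) = -18/(3 + j)
T(a) = 2*a/(a - 22/a) (T(a) = (a + a)/(a - 22/a) = (2*a)/(a - 22/a) = 2*a/(a - 22/a))
H(v, s) = -647/2 (H(v, s) = -18/(3 + 1) - 1*319 = -18/4 - 319 = -18*¼ - 319 = -9/2 - 319 = -647/2)
79598/H(T(-3), -867) = 79598/(-647/2) = 79598*(-2/647) = -159196/647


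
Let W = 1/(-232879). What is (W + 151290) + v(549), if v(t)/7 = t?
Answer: 36127217906/232879 ≈ 1.5513e+5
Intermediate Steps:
v(t) = 7*t
W = -1/232879 ≈ -4.2941e-6
(W + 151290) + v(549) = (-1/232879 + 151290) + 7*549 = 35232263909/232879 + 3843 = 36127217906/232879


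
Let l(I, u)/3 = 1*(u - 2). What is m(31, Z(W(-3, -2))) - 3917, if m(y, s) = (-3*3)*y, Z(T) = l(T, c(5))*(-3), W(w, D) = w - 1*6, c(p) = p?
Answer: -4196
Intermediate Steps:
W(w, D) = -6 + w (W(w, D) = w - 6 = -6 + w)
l(I, u) = -6 + 3*u (l(I, u) = 3*(1*(u - 2)) = 3*(1*(-2 + u)) = 3*(-2 + u) = -6 + 3*u)
Z(T) = -27 (Z(T) = (-6 + 3*5)*(-3) = (-6 + 15)*(-3) = 9*(-3) = -27)
m(y, s) = -9*y
m(31, Z(W(-3, -2))) - 3917 = -9*31 - 3917 = -279 - 3917 = -4196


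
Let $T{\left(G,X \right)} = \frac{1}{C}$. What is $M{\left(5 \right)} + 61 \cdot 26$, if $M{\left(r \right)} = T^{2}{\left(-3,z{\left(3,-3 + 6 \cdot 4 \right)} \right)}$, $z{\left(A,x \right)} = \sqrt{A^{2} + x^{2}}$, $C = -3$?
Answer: $\frac{14275}{9} \approx 1586.1$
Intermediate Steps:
$T{\left(G,X \right)} = - \frac{1}{3}$ ($T{\left(G,X \right)} = \frac{1}{-3} = - \frac{1}{3}$)
$M{\left(r \right)} = \frac{1}{9}$ ($M{\left(r \right)} = \left(- \frac{1}{3}\right)^{2} = \frac{1}{9}$)
$M{\left(5 \right)} + 61 \cdot 26 = \frac{1}{9} + 61 \cdot 26 = \frac{1}{9} + 1586 = \frac{14275}{9}$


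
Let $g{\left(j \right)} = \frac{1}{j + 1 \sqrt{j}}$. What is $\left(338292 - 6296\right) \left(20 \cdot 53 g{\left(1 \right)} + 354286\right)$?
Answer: $117797492736$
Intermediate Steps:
$g{\left(j \right)} = \frac{1}{j + \sqrt{j}}$
$\left(338292 - 6296\right) \left(20 \cdot 53 g{\left(1 \right)} + 354286\right) = \left(338292 - 6296\right) \left(\frac{20 \cdot 53}{1 + \sqrt{1}} + 354286\right) = 331996 \left(\frac{1060}{1 + 1} + 354286\right) = 331996 \left(\frac{1060}{2} + 354286\right) = 331996 \left(1060 \cdot \frac{1}{2} + 354286\right) = 331996 \left(530 + 354286\right) = 331996 \cdot 354816 = 117797492736$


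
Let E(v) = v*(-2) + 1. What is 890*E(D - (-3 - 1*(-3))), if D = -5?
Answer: 9790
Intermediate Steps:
E(v) = 1 - 2*v (E(v) = -2*v + 1 = 1 - 2*v)
890*E(D - (-3 - 1*(-3))) = 890*(1 - 2*(-5 - (-3 - 1*(-3)))) = 890*(1 - 2*(-5 - (-3 + 3))) = 890*(1 - 2*(-5 - 1*0)) = 890*(1 - 2*(-5 + 0)) = 890*(1 - 2*(-5)) = 890*(1 + 10) = 890*11 = 9790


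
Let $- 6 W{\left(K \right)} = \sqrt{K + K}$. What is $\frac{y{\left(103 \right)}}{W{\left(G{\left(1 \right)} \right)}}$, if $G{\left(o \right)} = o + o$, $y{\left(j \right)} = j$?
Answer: $-309$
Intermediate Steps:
$G{\left(o \right)} = 2 o$
$W{\left(K \right)} = - \frac{\sqrt{2} \sqrt{K}}{6}$ ($W{\left(K \right)} = - \frac{\sqrt{K + K}}{6} = - \frac{\sqrt{2 K}}{6} = - \frac{\sqrt{2} \sqrt{K}}{6}$)
$\frac{y{\left(103 \right)}}{W{\left(G{\left(1 \right)} \right)}} = \frac{103}{\left(- \frac{1}{6}\right) \sqrt{2} \sqrt{2 \cdot 1}} = \frac{103}{\left(- \frac{1}{6}\right) \sqrt{2} \sqrt{2}} = \frac{103}{- \frac{1}{3}} = 103 \left(-3\right) = -309$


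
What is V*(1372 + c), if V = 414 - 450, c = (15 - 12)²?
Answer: -49716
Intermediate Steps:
c = 9 (c = 3² = 9)
V = -36
V*(1372 + c) = -36*(1372 + 9) = -36*1381 = -49716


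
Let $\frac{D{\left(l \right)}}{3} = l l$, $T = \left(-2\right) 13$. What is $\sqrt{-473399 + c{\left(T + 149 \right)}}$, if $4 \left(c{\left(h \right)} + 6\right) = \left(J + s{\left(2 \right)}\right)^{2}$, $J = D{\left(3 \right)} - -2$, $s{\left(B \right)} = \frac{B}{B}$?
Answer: $2 i \sqrt{118295} \approx 687.88 i$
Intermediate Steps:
$T = -26$
$D{\left(l \right)} = 3 l^{2}$ ($D{\left(l \right)} = 3 l l = 3 l^{2}$)
$s{\left(B \right)} = 1$
$J = 29$ ($J = 3 \cdot 3^{2} - -2 = 3 \cdot 9 + 2 = 27 + 2 = 29$)
$c{\left(h \right)} = 219$ ($c{\left(h \right)} = -6 + \frac{\left(29 + 1\right)^{2}}{4} = -6 + \frac{30^{2}}{4} = -6 + \frac{1}{4} \cdot 900 = -6 + 225 = 219$)
$\sqrt{-473399 + c{\left(T + 149 \right)}} = \sqrt{-473399 + 219} = \sqrt{-473180} = 2 i \sqrt{118295}$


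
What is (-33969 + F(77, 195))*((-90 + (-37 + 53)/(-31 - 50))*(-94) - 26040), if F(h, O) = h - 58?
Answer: 48293060200/81 ≈ 5.9621e+8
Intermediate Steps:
F(h, O) = -58 + h
(-33969 + F(77, 195))*((-90 + (-37 + 53)/(-31 - 50))*(-94) - 26040) = (-33969 + (-58 + 77))*((-90 + (-37 + 53)/(-31 - 50))*(-94) - 26040) = (-33969 + 19)*((-90 + 16/(-81))*(-94) - 26040) = -33950*((-90 + 16*(-1/81))*(-94) - 26040) = -33950*((-90 - 16/81)*(-94) - 26040) = -33950*(-7306/81*(-94) - 26040) = -33950*(686764/81 - 26040) = -33950*(-1422476/81) = 48293060200/81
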